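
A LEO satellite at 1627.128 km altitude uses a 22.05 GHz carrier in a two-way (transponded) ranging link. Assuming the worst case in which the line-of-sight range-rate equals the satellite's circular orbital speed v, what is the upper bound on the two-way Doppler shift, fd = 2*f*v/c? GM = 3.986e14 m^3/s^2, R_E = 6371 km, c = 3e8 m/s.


r = 7.998128e+06 m
v = sqrt(mu/r) = 7059.5086 m/s (worst-case radial velocity)
f = 22.05 GHz = 2.205e+10 Hz
fd = 2*f*v/c = 2*2.205e+10*7059.5086/3.0e+08
fd = 1.0377478e+06 Hz

1.0377e+06 Hz


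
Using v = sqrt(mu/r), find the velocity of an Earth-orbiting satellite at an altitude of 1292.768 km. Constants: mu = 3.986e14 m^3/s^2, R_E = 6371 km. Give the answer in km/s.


r = R_E + alt = 6371.0 + 1292.768 = 7663.7680 km = 7.663768e+06 m
v = sqrt(mu/r) = sqrt(3.986e14 / 7.663768e+06) = 7211.8631 m/s = 7.2119 km/s

7.2119 km/s


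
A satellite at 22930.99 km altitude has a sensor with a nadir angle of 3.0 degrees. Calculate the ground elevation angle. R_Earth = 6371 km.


r = R_E + alt = 29301.9900 km
Law of sines in the satellite / Earth-center / ground-point triangle:
  sin(nadir)/R_E = sin(90 + el)/r  =>  cos(el) = (r/R_E)*sin(nadir)
cos(el) = (29301.9900 / 6371.0000) * sin(3.0 deg) = 0.2407075
el = arccos(0.2407075) = 76.0717 deg
(Earth-central angle = 90 - nadir - el = 10.9283 deg)

76.0717 degrees


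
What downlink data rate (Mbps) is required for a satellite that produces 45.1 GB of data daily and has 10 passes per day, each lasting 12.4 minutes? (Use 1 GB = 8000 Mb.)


total contact time = 10 * 12.4 * 60 = 7440.0000 s
data = 45.1 GB = 360800.0000 Mb
rate = 360800.0000 / 7440.0000 = 48.4946 Mbps

48.4946 Mbps


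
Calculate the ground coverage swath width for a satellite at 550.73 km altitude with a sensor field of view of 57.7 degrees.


FOV = 57.7 deg = 1.0071 rad
swath = 2 * alt * tan(FOV/2) = 2 * 550.73 * tan(0.5035275)
swath = 2 * 550.73 * 0.5508916
swath = 606.7851 km

606.7851 km


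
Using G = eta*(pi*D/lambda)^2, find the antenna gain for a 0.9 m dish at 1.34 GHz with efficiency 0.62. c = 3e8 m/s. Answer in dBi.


lambda = c/f = 3e8 / 1.34e+09 = 0.2238806 m
G = eta*(pi*D/lambda)^2 = 0.62*(pi*0.9/0.2238806)^2
G = 98.8880 (linear)
G = 10*log10(98.8880) = 19.9514 dBi

19.9514 dBi


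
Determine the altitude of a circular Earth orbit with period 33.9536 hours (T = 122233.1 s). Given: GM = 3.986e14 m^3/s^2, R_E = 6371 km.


T = 122233.1 s
r = (mu*T^2/(4*pi^2))^(1/3) = (3.986e14 * 122233.1^2 / (4*pi^2))^(1/3)
r = 5.3233506e+07 m = 53233.5060 km
alt = r - R_E = 53233.5060 - 6371 = 46862.5060 km

46862.5060 km


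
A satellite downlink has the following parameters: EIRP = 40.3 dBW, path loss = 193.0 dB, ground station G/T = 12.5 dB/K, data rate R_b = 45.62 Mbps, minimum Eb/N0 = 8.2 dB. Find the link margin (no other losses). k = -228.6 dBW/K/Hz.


C/N0 = EIRP - FSPL + G/T - k = 40.3 - 193.0 + 12.5 - (-228.6)
C/N0 = 88.4000 dB-Hz
R_b = 45.62 Mbps = 4.562e+07 bps -> 10*log10(R_b) = 76.5916 dB-Hz
Eb/N0 = C/N0 - 10*log10(R_b) = 88.4000 - 76.5916 = 11.8084 dB
Margin = Eb/N0 - Eb/N0_req = 11.8084 - 8.2 = 3.6084 dB (link closes)

3.6084 dB


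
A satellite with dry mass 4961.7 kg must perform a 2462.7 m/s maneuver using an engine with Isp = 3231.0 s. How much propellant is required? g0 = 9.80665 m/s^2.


ve = Isp * g0 = 3231.0 * 9.80665 = 31685.286150 m/s
mass ratio = exp(dv/ve) = exp(2462.7/31685.286150) = 1.08082407
m_prop = m_dry * (mr - 1) = 4961.7 * (1.08082407 - 1)
m_prop = 401.0248 kg

401.0248 kg


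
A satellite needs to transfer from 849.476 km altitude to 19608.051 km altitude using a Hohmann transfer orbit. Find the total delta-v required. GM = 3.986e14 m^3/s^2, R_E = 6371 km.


r1 = 7220.4760 km = 7.220476e+06 m
r2 = 25979.0510 km = 2.5979051e+07 m
dv1 = sqrt(mu/r1)*(sqrt(2*r2/(r1+r2)) - 1) = 1864.9891 m/s
dv2 = sqrt(mu/r2)*(1 - sqrt(2*r1/(r1+r2))) = 1333.6469 m/s
total dv = |dv1| + |dv2| = 1864.9891 + 1333.6469 = 3198.6361 m/s = 3.1986 km/s

3.1986 km/s


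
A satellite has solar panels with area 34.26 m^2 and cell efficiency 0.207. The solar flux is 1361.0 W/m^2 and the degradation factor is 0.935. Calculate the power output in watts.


P = area * eta * S * degradation
P = 34.26 * 0.207 * 1361.0 * 0.935
P = 9024.5892 W

9024.5892 W


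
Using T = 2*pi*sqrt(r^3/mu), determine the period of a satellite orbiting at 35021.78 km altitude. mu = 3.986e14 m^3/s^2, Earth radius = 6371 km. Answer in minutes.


r = 41392.7800 km = 4.139278e+07 m
T = 2*pi*sqrt(r^3/mu) = 2*pi*sqrt(7.0920826e+22 / 3.986e14)
T = 83810.4387 s = 1396.8406 min

1396.8406 minutes


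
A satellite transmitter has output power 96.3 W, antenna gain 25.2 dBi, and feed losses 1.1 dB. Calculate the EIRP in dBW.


Pt = 96.3 W = 19.8363 dBW
EIRP = Pt_dBW + Gt - losses = 19.8363 + 25.2 - 1.1 = 43.9363 dBW

43.9363 dBW


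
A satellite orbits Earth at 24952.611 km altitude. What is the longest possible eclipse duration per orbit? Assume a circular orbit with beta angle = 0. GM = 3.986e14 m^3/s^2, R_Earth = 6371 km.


r = 31323.6110 km
T = 919.5338 min
Eclipse fraction = arcsin(R_E/r)/pi = arcsin(6371.0000/31323.6110)/pi
= arcsin(0.2033929)/pi = 0.06519687
Eclipse duration = 0.06519687 * 919.5338 = 59.9507 min

59.9507 minutes


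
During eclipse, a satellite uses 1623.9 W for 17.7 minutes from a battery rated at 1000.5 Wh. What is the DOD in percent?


E_used = P * t / 60 = 1623.9 * 17.7 / 60 = 479.0505 Wh
DOD = E_used / E_total * 100 = 479.0505 / 1000.5 * 100
DOD = 47.8811 %

47.8811 %


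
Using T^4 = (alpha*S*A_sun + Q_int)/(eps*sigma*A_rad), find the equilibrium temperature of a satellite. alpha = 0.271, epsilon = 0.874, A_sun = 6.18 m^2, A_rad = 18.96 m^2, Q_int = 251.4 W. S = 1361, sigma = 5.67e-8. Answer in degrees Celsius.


Numerator = alpha*S*A_sun + Q_int = 0.271*1361*6.18 + 251.4 = 2530.7756 W
Denominator = eps*sigma*A_rad = 0.874*5.67e-8*18.96 = 9.3957797e-07 W/K^4
T^4 = 2.6935238e+09 K^4
T = 227.8139 K = -45.3361 C

-45.3361 degrees Celsius


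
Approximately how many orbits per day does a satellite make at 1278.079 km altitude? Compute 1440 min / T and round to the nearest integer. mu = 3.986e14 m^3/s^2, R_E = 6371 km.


r = 7.649079e+06 m
T = 2*pi*sqrt(r^3/mu) = 6657.7110 s = 110.9619 min
revs/day = 1440 / 110.9619 = 12.9774
Rounded: 13 revolutions per day

13 revolutions per day


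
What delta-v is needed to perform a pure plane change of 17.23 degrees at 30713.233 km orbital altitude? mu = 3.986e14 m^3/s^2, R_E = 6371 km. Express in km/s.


r = 37084.2330 km = 3.7084233e+07 m
V = sqrt(mu/r) = 3278.4910 m/s
di = 17.23 deg = 0.3007202 rad
dV = 2*V*sin(di/2) = 2*3278.4910*sin(0.1503601)
dV = 982.1978 m/s = 0.9821978 km/s

0.9822 km/s


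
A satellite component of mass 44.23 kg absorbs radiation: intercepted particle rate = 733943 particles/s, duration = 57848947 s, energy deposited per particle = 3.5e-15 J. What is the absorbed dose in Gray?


Total energy deposited = rate * time * E_per
  = 733943 * 57848947 * 3.5e-15 = 0.1486024 J
Dose = E_total / mass = 0.1486024 / 44.23
Dose = 0.003359765 Gy

0.0034 Gy


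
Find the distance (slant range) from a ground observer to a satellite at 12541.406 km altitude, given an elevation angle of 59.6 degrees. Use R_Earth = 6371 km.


h = 12541.406 km, el = 59.6 deg
d = -R_E*sin(el) + sqrt((R_E*sin(el))^2 + 2*R_E*h + h^2)
d = -6371.0000*sin(1.0402) + sqrt((6371.0000*0.8625137)^2 + 2*6371.0000*12541.406 + 12541.406^2)
d = 13140.5178 km

13140.5178 km


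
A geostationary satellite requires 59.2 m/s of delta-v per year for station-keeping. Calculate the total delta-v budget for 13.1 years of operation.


dV = rate * years = 59.2 * 13.1
dV = 775.5200 m/s

775.5200 m/s


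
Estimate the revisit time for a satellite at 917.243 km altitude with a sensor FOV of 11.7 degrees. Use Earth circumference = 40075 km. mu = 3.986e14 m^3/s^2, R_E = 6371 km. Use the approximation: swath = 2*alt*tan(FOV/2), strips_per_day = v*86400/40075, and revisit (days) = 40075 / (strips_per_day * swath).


swath = 2*917.243*tan(0.1021018) = 187.9578 km
v = sqrt(mu/r) = 7395.3243 m/s = 7.3953 km/s
strips/day = v*86400/40075 = 7.3953*86400/40075 = 15.9440
coverage/day = strips * swath = 15.9440 * 187.9578 = 2996.8009 km
revisit = 40075 / 2996.8009 = 13.3726 days

13.3726 days


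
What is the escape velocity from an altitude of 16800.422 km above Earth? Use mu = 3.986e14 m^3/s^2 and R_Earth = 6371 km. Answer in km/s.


r = 6371.0 + 16800.422 = 23171.4220 km = 2.3171422e+07 m
v_esc = sqrt(2*mu/r) = sqrt(2*3.986e14 / 2.3171422e+07)
v_esc = 5865.5306 m/s = 5.8655 km/s

5.8655 km/s


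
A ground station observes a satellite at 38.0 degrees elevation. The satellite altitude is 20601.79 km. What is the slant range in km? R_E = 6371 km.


h = 20601.79 km, el = 38.0 deg
d = -R_E*sin(el) + sqrt((R_E*sin(el))^2 + 2*R_E*h + h^2)
d = -6371.0000*sin(0.6632251) + sqrt((6371.0000*0.6156615)^2 + 2*6371.0000*20601.79 + 20601.79^2)
d = 22579.0701 km

22579.0701 km


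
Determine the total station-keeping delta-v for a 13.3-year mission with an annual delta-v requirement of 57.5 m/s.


dV = rate * years = 57.5 * 13.3
dV = 764.7500 m/s

764.7500 m/s


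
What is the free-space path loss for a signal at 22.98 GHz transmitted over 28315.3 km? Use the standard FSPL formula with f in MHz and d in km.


f = 22.98 GHz = 22980.0000 MHz
d = 28315.3 km
FSPL = 32.44 + 20*log10(22980.0000) + 20*log10(28315.3)
FSPL = 32.44 + 87.2270 + 89.0404
FSPL = 208.7074 dB

208.7074 dB


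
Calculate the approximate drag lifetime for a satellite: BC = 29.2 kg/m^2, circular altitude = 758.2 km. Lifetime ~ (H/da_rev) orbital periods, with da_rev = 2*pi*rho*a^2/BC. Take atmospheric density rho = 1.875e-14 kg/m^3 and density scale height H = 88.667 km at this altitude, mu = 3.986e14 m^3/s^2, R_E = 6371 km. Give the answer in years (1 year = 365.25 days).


a = R_E + alt = 7129.2000 km = 7.1292e+06 m
da_rev = 2*pi*rho*a^2/BC = 2*pi*1.875e-14*(7.1292e+06)^2/29.2 = 0.205059496 m per revolution
N = H/da_rev = 88667.0000 m / 0.205059496 m = 432396.4590 revolutions
P = 2*pi*sqrt(a^3/mu) = 5990.6289 s
lifetime = N*P = 432396.4590 * 5990.6289 = 2.5903267e+09 s = 29980.6335 days
years = 29980.6335 / 365.25 = 82.0825 years

82.0825 years


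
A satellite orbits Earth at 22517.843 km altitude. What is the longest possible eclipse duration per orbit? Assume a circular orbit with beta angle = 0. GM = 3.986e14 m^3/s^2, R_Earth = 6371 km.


r = 28888.8430 km
T = 814.4327 min
Eclipse fraction = arcsin(R_E/r)/pi = arcsin(6371.0000/28888.8430)/pi
= arcsin(0.220535)/pi = 0.07078031
Eclipse duration = 0.07078031 * 814.4327 = 57.6458 min

57.6458 minutes


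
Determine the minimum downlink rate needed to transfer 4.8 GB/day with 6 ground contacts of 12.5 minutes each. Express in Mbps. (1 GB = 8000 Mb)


total contact time = 6 * 12.5 * 60 = 4500.0000 s
data = 4.8 GB = 38400.0000 Mb
rate = 38400.0000 / 4500.0000 = 8.5333 Mbps

8.5333 Mbps


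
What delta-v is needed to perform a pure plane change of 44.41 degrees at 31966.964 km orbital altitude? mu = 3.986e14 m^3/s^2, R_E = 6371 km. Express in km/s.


r = 38337.9640 km = 3.8337964e+07 m
V = sqrt(mu/r) = 3224.4387 m/s
di = 44.41 deg = 0.7751007 rad
dV = 2*V*sin(di/2) = 2*3224.4387*sin(0.3875504)
dV = 2437.1700 m/s = 2.4372 km/s

2.4372 km/s


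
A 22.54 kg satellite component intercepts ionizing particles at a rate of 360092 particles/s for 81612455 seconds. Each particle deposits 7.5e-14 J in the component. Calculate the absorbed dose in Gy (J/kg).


Total energy deposited = rate * time * E_per
  = 360092 * 81612455 * 7.5e-14 = 2.2041 J
Dose = E_total / mass = 2.2041 / 22.54
Dose = 0.09778613 Gy

0.0978 Gy


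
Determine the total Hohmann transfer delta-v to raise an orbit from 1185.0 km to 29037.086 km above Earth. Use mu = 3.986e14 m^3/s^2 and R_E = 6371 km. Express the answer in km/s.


r1 = 7556.0000 km = 7.556e+06 m
r2 = 35408.0860 km = 3.5408086e+07 m
dv1 = sqrt(mu/r1)*(sqrt(2*r2/(r1+r2)) - 1) = 2061.6158 m/s
dv2 = sqrt(mu/r2)*(1 - sqrt(2*r1/(r1+r2))) = 1365.3182 m/s
total dv = |dv1| + |dv2| = 2061.6158 + 1365.3182 = 3426.9340 m/s = 3.4269 km/s

3.4269 km/s


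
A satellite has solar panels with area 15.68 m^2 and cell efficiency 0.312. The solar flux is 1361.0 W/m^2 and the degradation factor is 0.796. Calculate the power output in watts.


P = area * eta * S * degradation
P = 15.68 * 0.312 * 1361.0 * 0.796
P = 5299.9509 W

5299.9509 W


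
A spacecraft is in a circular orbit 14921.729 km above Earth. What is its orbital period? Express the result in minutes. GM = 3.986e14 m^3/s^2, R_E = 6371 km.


r = 21292.7290 km = 2.1292729e+07 m
T = 2*pi*sqrt(r^3/mu) = 2*pi*sqrt(9.653704e+21 / 3.986e14)
T = 30921.3332 s = 515.3556 min

515.3556 minutes


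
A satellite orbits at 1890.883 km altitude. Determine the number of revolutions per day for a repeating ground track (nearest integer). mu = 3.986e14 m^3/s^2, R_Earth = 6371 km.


r = 8.261883e+06 m
T = 2*pi*sqrt(r^3/mu) = 7473.5988 s = 124.5600 min
revs/day = 1440 / 124.5600 = 11.5607
Rounded: 12 revolutions per day

12 revolutions per day


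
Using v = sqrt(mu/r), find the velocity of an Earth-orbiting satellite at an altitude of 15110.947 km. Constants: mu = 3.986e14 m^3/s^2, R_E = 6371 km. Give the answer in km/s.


r = R_E + alt = 6371.0 + 15110.947 = 21481.9470 km = 2.1481947e+07 m
v = sqrt(mu/r) = sqrt(3.986e14 / 2.1481947e+07) = 4307.5649 m/s = 4.3076 km/s

4.3076 km/s


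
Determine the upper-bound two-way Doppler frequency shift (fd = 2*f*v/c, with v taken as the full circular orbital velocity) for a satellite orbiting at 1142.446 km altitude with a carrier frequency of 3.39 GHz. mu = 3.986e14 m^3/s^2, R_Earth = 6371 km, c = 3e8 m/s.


r = 7.513446e+06 m
v = sqrt(mu/r) = 7283.6499 m/s (worst-case radial velocity)
f = 3.39 GHz = 3.39e+09 Hz
fd = 2*f*v/c = 2*3.39e+09*7283.6499/3.0e+08
fd = 164610.4877 Hz

164610.4877 Hz


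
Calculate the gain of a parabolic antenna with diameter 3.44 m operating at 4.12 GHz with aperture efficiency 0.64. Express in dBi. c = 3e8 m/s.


lambda = c/f = 3e8 / 4.12e+09 = 0.07281553 m
G = eta*(pi*D/lambda)^2 = 0.64*(pi*3.44/0.07281553)^2
G = 14097.7085 (linear)
G = 10*log10(14097.7085) = 41.4915 dBi

41.4915 dBi


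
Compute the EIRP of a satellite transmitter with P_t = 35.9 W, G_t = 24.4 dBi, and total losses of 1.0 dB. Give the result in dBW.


Pt = 35.9 W = 15.5509 dBW
EIRP = Pt_dBW + Gt - losses = 15.5509 + 24.4 - 1.0 = 38.9509 dBW

38.9509 dBW


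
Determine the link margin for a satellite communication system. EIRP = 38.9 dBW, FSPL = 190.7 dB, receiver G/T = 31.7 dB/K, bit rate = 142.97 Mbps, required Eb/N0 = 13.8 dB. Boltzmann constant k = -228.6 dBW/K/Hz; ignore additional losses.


C/N0 = EIRP - FSPL + G/T - k = 38.9 - 190.7 + 31.7 - (-228.6)
C/N0 = 108.5000 dB-Hz
R_b = 142.97 Mbps = 1.4297e+08 bps -> 10*log10(R_b) = 81.5524 dB-Hz
Eb/N0 = C/N0 - 10*log10(R_b) = 108.5000 - 81.5524 = 26.9476 dB
Margin = Eb/N0 - Eb/N0_req = 26.9476 - 13.8 = 13.1476 dB (link closes)

13.1476 dB


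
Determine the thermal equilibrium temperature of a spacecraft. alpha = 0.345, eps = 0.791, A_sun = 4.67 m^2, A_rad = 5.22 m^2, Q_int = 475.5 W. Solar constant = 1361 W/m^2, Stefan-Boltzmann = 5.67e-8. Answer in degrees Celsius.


Numerator = alpha*S*A_sun + Q_int = 0.345*1361*4.67 + 475.5 = 2668.2751 W
Denominator = eps*sigma*A_rad = 0.791*5.67e-8*5.22 = 2.3411543e-07 W/K^4
T^4 = 1.1397263e+10 K^4
T = 326.7384 K = 53.5884 C

53.5884 degrees Celsius


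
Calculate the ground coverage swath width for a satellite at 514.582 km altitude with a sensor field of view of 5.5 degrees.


FOV = 5.5 deg = 0.09599311 rad
swath = 2 * alt * tan(FOV/2) = 2 * 514.582 * tan(0.04799655)
swath = 2 * 514.582 * 0.04803344
swath = 49.4343 km

49.4343 km


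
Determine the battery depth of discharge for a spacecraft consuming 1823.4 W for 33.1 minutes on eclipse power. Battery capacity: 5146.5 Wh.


E_used = P * t / 60 = 1823.4 * 33.1 / 60 = 1005.9090 Wh
DOD = E_used / E_total * 100 = 1005.9090 / 5146.5 * 100
DOD = 19.5455 %

19.5455 %


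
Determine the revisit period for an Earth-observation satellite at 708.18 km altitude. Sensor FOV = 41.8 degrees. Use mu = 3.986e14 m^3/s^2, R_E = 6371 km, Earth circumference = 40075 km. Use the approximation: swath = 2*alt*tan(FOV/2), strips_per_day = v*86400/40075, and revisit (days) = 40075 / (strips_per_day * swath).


swath = 2*708.18*tan(0.3647738) = 540.8553 km
v = sqrt(mu/r) = 7503.7295 m/s = 7.5037 km/s
strips/day = v*86400/40075 = 7.5037*86400/40075 = 16.1777
coverage/day = strips * swath = 16.1777 * 540.8553 = 8749.8068 km
revisit = 40075 / 8749.8068 = 4.5801 days

4.5801 days


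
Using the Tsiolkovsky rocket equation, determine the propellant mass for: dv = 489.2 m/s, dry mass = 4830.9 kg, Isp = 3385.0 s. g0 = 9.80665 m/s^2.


ve = Isp * g0 = 3385.0 * 9.80665 = 33195.510250 m/s
mass ratio = exp(dv/ve) = exp(489.2/33195.510250) = 1.01484606
m_prop = m_dry * (mr - 1) = 4830.9 * (1.01484606 - 1)
m_prop = 71.7198 kg

71.7198 kg


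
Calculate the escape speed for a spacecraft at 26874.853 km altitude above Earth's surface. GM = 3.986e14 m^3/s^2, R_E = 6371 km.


r = 6371.0 + 26874.853 = 33245.8530 km = 3.3245853e+07 m
v_esc = sqrt(2*mu/r) = sqrt(2*3.986e14 / 3.3245853e+07)
v_esc = 4896.8286 m/s = 4.8968 km/s

4.8968 km/s


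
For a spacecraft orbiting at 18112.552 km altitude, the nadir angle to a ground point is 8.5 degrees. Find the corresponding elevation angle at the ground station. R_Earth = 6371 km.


r = R_E + alt = 24483.5520 km
Law of sines in the satellite / Earth-center / ground-point triangle:
  sin(nadir)/R_E = sin(90 + el)/r  =>  cos(el) = (r/R_E)*sin(nadir)
cos(el) = (24483.5520 / 6371.0000) * sin(8.5 deg) = 0.5680269
el = arccos(0.5680269) = 55.3872 deg
(Earth-central angle = 90 - nadir - el = 26.1128 deg)

55.3872 degrees


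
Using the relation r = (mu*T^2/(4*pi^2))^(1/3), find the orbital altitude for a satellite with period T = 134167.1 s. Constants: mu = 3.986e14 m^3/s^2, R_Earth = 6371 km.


T = 134167.1 s
r = (mu*T^2/(4*pi^2))^(1/3) = (3.986e14 * 134167.1^2 / (4*pi^2))^(1/3)
r = 5.6644343e+07 m = 56644.3426 km
alt = r - R_E = 56644.3426 - 6371 = 50273.3426 km

50273.3426 km


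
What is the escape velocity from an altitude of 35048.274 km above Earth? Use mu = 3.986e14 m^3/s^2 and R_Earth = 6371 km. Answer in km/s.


r = 6371.0 + 35048.274 = 41419.2740 km = 4.1419274e+07 m
v_esc = sqrt(2*mu/r) = sqrt(2*3.986e14 / 4.1419274e+07)
v_esc = 4387.1492 m/s = 4.3871 km/s

4.3871 km/s


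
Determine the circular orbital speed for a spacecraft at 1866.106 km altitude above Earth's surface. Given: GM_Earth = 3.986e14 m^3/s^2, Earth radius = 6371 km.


r = R_E + alt = 6371.0 + 1866.106 = 8237.1060 km = 8.237106e+06 m
v = sqrt(mu/r) = sqrt(3.986e14 / 8.237106e+06) = 6956.3483 m/s = 6.9563 km/s

6.9563 km/s


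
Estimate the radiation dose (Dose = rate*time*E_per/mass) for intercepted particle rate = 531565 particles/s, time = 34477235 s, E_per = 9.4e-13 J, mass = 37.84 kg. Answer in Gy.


Total energy deposited = rate * time * E_per
  = 531565 * 34477235 * 9.4e-13 = 17.2273 J
Dose = E_total / mass = 17.2273 / 37.84
Dose = 0.4552663 Gy

0.4553 Gy


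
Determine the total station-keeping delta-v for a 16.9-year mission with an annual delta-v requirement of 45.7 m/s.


dV = rate * years = 45.7 * 16.9
dV = 772.3300 m/s

772.3300 m/s


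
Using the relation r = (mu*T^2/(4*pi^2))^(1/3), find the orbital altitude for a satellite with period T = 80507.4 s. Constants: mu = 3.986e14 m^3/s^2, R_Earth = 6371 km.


T = 80507.4 s
r = (mu*T^2/(4*pi^2))^(1/3) = (3.986e14 * 80507.4^2 / (4*pi^2))^(1/3)
r = 4.0297959e+07 m = 40297.9593 km
alt = r - R_E = 40297.9593 - 6371 = 33926.9593 km

33926.9593 km


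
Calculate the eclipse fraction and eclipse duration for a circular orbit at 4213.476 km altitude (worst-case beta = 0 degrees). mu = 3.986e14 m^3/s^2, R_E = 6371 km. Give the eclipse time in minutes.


r = 10584.4760 km
T = 180.6192 min
Eclipse fraction = arcsin(R_E/r)/pi = arcsin(6371.0000/10584.4760)/pi
= arcsin(0.6019193)/pi = 0.2055971
Eclipse duration = 0.2055971 * 180.6192 = 37.1348 min

37.1348 minutes


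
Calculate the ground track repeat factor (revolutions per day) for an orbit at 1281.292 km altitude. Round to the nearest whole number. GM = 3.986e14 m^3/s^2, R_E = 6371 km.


r = 7.652292e+06 m
T = 2*pi*sqrt(r^3/mu) = 6661.9063 s = 111.0318 min
revs/day = 1440 / 111.0318 = 12.9693
Rounded: 13 revolutions per day

13 revolutions per day


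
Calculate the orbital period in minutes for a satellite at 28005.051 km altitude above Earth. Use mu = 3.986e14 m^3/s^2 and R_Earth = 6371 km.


r = 34376.0510 km = 3.4376051e+07 m
T = 2*pi*sqrt(r^3/mu) = 2*pi*sqrt(4.0622622e+22 / 3.986e14)
T = 63430.0712 s = 1057.1679 min

1057.1679 minutes


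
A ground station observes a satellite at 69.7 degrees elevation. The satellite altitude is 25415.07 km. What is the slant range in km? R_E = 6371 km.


h = 25415.07 km, el = 69.7 deg
d = -R_E*sin(el) + sqrt((R_E*sin(el))^2 + 2*R_E*h + h^2)
d = -6371.0000*sin(1.2165) + sqrt((6371.0000*0.9378889)^2 + 2*6371.0000*25415.07 + 25415.07^2)
d = 25733.8361 km

25733.8361 km


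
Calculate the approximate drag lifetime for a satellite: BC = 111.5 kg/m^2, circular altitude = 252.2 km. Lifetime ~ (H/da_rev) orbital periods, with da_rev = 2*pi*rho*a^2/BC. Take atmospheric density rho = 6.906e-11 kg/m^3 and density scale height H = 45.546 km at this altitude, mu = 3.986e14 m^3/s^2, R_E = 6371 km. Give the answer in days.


a = R_E + alt = 6623.2000 km = 6.6232e+06 m
da_rev = 2*pi*rho*a^2/BC = 2*pi*6.906e-11*(6.6232e+06)^2/111.5 = 170.713283 m per revolution
N = H/da_rev = 45546.0000 m / 170.713283 m = 266.7982 revolutions
P = 2*pi*sqrt(a^3/mu) = 5364.2996 s
lifetime = N*P = 266.7982 * 5364.2996 = 1.4311856e+06 s = 16.5646 days

16.5646 days


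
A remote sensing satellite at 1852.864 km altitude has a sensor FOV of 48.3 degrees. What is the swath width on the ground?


FOV = 48.3 deg = 0.842994 rad
swath = 2 * alt * tan(FOV/2) = 2 * 1852.864 * tan(0.421497)
swath = 2 * 1852.864 * 0.4483693
swath = 1661.5347 km

1661.5347 km


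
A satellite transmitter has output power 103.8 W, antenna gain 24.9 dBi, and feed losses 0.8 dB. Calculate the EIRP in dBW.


Pt = 103.8 W = 20.1620 dBW
EIRP = Pt_dBW + Gt - losses = 20.1620 + 24.9 - 0.8 = 44.2620 dBW

44.2620 dBW


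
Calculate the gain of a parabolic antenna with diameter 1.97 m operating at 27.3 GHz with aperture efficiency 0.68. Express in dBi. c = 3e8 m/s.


lambda = c/f = 3e8 / 2.73e+10 = 0.01098901 m
G = eta*(pi*D/lambda)^2 = 0.68*(pi*1.97/0.01098901)^2
G = 215686.9628 (linear)
G = 10*log10(215686.9628) = 53.3382 dBi

53.3382 dBi


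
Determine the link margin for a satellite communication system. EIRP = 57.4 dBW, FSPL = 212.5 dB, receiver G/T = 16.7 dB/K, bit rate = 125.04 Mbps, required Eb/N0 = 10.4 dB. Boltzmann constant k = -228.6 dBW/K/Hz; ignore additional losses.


C/N0 = EIRP - FSPL + G/T - k = 57.4 - 212.5 + 16.7 - (-228.6)
C/N0 = 90.2000 dB-Hz
R_b = 125.04 Mbps = 1.2504e+08 bps -> 10*log10(R_b) = 80.9705 dB-Hz
Eb/N0 = C/N0 - 10*log10(R_b) = 90.2000 - 80.9705 = 9.2295 dB
Margin = Eb/N0 - Eb/N0_req = 9.2295 - 10.4 = -1.1705 dB (negative margin: link does not close)

-1.1705 dB


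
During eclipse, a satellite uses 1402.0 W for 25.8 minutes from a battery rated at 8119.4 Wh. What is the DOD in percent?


E_used = P * t / 60 = 1402.0 * 25.8 / 60 = 602.8600 Wh
DOD = E_used / E_total * 100 = 602.8600 / 8119.4 * 100
DOD = 7.4249 %

7.4249 %


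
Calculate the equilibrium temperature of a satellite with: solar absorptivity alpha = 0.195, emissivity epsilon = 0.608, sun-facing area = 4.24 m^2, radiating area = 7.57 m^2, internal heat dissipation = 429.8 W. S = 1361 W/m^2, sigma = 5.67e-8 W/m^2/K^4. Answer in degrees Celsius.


Numerator = alpha*S*A_sun + Q_int = 0.195*1361*4.24 + 429.8 = 1555.0748 W
Denominator = eps*sigma*A_rad = 0.608*5.67e-8*7.57 = 2.6096515e-07 W/K^4
T^4 = 5.9589366e+09 K^4
T = 277.8384 K = 4.6884 C

4.6884 degrees Celsius


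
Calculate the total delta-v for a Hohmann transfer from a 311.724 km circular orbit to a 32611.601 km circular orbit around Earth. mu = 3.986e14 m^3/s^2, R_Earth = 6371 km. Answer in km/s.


r1 = 6682.7240 km = 6.682724e+06 m
r2 = 38982.6010 km = 3.8982601e+07 m
dv1 = sqrt(mu/r1)*(sqrt(2*r2/(r1+r2)) - 1) = 2368.2400 m/s
dv2 = sqrt(mu/r2)*(1 - sqrt(2*r1/(r1+r2))) = 1467.7243 m/s
total dv = |dv1| + |dv2| = 2368.2400 + 1467.7243 = 3835.9643 m/s = 3.8360 km/s

3.8360 km/s


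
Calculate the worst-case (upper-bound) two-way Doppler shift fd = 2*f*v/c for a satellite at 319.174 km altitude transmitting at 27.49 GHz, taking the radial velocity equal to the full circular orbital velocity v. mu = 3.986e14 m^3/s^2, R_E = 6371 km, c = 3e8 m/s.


r = 6.690174e+06 m
v = sqrt(mu/r) = 7718.8027 m/s (worst-case radial velocity)
f = 27.49 GHz = 2.749e+10 Hz
fd = 2*f*v/c = 2*2.749e+10*7718.8027/3.0e+08
fd = 1.4145992e+06 Hz

1.4146e+06 Hz


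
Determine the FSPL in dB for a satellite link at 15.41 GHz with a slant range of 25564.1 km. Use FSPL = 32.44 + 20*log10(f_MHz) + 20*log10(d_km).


f = 15.41 GHz = 15410.0000 MHz
d = 25564.1 km
FSPL = 32.44 + 20*log10(15410.0000) + 20*log10(25564.1)
FSPL = 32.44 + 83.7561 + 88.1526
FSPL = 204.3487 dB

204.3487 dB


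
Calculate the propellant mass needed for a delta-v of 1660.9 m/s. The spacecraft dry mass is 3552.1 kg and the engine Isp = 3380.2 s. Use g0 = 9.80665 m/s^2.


ve = Isp * g0 = 3380.2 * 9.80665 = 33148.438330 m/s
mass ratio = exp(dv/ve) = exp(1660.9/33148.438330) = 1.05138141
m_prop = m_dry * (mr - 1) = 3552.1 * (1.05138141 - 1)
m_prop = 182.5119 kg

182.5119 kg


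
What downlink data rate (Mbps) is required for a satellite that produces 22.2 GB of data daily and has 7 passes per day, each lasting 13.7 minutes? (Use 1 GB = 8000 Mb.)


total contact time = 7 * 13.7 * 60 = 5754.0000 s
data = 22.2 GB = 177600.0000 Mb
rate = 177600.0000 / 5754.0000 = 30.8655 Mbps

30.8655 Mbps


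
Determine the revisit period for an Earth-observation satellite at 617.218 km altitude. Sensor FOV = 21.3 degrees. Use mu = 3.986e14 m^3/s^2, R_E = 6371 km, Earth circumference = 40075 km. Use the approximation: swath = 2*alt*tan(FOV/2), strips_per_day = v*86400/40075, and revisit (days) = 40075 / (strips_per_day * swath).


swath = 2*617.218*tan(0.1858776) = 232.1336 km
v = sqrt(mu/r) = 7552.4077 m/s = 7.5524 km/s
strips/day = v*86400/40075 = 7.5524*86400/40075 = 16.2827
coverage/day = strips * swath = 16.2827 * 232.1336 = 3779.7546 km
revisit = 40075 / 3779.7546 = 10.6025 days

10.6025 days


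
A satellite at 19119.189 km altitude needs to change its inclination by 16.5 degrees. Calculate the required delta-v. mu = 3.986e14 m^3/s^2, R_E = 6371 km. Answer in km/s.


r = 25490.1890 km = 2.5490189e+07 m
V = sqrt(mu/r) = 3954.4139 m/s
di = 16.5 deg = 0.2879793 rad
dV = 2*V*sin(di/2) = 2*3954.4139*sin(0.1439897)
dV = 1134.8584 m/s = 1.1349 km/s

1.1349 km/s


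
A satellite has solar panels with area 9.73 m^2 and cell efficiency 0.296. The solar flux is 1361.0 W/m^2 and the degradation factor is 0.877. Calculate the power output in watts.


P = area * eta * S * degradation
P = 9.73 * 0.296 * 1361.0 * 0.877
P = 3437.6548 W

3437.6548 W


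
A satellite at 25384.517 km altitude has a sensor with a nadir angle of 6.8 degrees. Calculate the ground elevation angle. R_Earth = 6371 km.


r = R_E + alt = 31755.5170 km
Law of sines in the satellite / Earth-center / ground-point triangle:
  sin(nadir)/R_E = sin(90 + el)/r  =>  cos(el) = (r/R_E)*sin(nadir)
cos(el) = (31755.5170 / 6371.0000) * sin(6.8 deg) = 0.590171
el = arccos(0.590171) = 53.8309 deg
(Earth-central angle = 90 - nadir - el = 29.3691 deg)

53.8309 degrees


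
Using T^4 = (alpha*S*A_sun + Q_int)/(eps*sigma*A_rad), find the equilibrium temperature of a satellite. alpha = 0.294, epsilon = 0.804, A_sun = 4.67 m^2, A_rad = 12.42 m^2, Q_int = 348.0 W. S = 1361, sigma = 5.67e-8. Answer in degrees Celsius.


Numerator = alpha*S*A_sun + Q_int = 0.294*1361*4.67 + 348.0 = 2216.6258 W
Denominator = eps*sigma*A_rad = 0.804*5.67e-8*12.42 = 5.6618806e-07 W/K^4
T^4 = 3.9149992e+09 K^4
T = 250.1399 K = -23.0101 C

-23.0101 degrees Celsius


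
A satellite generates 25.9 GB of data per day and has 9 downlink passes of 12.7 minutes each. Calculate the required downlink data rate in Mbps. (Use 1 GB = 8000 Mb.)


total contact time = 9 * 12.7 * 60 = 6858.0000 s
data = 25.9 GB = 207200.0000 Mb
rate = 207200.0000 / 6858.0000 = 30.2129 Mbps

30.2129 Mbps


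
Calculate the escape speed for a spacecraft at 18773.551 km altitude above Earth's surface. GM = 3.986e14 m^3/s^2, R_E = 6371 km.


r = 6371.0 + 18773.551 = 25144.5510 km = 2.5144551e+07 m
v_esc = sqrt(2*mu/r) = sqrt(2*3.986e14 / 2.5144551e+07)
v_esc = 5630.6911 m/s = 5.6307 km/s

5.6307 km/s


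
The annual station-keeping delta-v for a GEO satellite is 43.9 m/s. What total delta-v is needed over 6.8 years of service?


dV = rate * years = 43.9 * 6.8
dV = 298.5200 m/s

298.5200 m/s


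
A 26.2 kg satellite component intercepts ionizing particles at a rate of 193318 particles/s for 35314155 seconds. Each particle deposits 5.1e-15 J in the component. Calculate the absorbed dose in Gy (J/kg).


Total energy deposited = rate * time * E_per
  = 193318 * 35314155 * 5.1e-15 = 0.034817 J
Dose = E_total / mass = 0.034817 / 26.2
Dose = 0.001328893 Gy

0.0013 Gy


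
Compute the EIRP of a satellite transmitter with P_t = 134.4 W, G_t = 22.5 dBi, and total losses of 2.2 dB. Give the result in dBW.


Pt = 134.4 W = 21.2840 dBW
EIRP = Pt_dBW + Gt - losses = 21.2840 + 22.5 - 2.2 = 41.5840 dBW

41.5840 dBW


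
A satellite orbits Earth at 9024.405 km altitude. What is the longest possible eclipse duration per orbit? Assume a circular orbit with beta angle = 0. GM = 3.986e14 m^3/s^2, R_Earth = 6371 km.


r = 15395.4050 km
T = 316.8448 min
Eclipse fraction = arcsin(R_E/r)/pi = arcsin(6371.0000/15395.4050)/pi
= arcsin(0.4138248)/pi = 0.1358074
Eclipse duration = 0.1358074 * 316.8448 = 43.0299 min

43.0299 minutes


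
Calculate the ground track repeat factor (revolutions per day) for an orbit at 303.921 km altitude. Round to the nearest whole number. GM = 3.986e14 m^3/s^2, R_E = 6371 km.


r = 6.674921e+06 m
T = 2*pi*sqrt(r^3/mu) = 5427.2574 s = 90.4543 min
revs/day = 1440 / 90.4543 = 15.9196
Rounded: 16 revolutions per day

16 revolutions per day


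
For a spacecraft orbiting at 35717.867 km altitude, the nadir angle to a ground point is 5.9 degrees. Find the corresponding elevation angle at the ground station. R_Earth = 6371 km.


r = R_E + alt = 42088.8670 km
Law of sines in the satellite / Earth-center / ground-point triangle:
  sin(nadir)/R_E = sin(90 + el)/r  =>  cos(el) = (r/R_E)*sin(nadir)
cos(el) = (42088.8670 / 6371.0000) * sin(5.9 deg) = 0.6790804
el = arccos(0.6790804) = 47.2282 deg
(Earth-central angle = 90 - nadir - el = 36.8718 deg)

47.2282 degrees


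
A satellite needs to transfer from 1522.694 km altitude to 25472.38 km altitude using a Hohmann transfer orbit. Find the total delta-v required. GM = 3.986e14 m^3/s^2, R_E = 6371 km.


r1 = 7893.6940 km = 7.893694e+06 m
r2 = 31843.3800 km = 3.184338e+07 m
dv1 = sqrt(mu/r1)*(sqrt(2*r2/(r1+r2)) - 1) = 1890.0639 m/s
dv2 = sqrt(mu/r2)*(1 - sqrt(2*r1/(r1+r2))) = 1307.9515 m/s
total dv = |dv1| + |dv2| = 1890.0639 + 1307.9515 = 3198.0154 m/s = 3.1980 km/s

3.1980 km/s


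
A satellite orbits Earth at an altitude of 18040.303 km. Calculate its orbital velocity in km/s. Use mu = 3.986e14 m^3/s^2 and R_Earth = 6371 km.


r = R_E + alt = 6371.0 + 18040.303 = 24411.3030 km = 2.4411303e+07 m
v = sqrt(mu/r) = sqrt(3.986e14 / 2.4411303e+07) = 4040.8541 m/s = 4.0409 km/s

4.0409 km/s


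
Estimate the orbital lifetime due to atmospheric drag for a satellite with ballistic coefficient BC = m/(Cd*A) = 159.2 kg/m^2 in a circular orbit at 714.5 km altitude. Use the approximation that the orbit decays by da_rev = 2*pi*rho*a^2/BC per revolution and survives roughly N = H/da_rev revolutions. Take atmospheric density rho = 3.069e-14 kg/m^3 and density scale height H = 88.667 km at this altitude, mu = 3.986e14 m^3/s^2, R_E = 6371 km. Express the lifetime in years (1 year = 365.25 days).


a = R_E + alt = 7085.5000 km = 7.0855e+06 m
da_rev = 2*pi*rho*a^2/BC = 2*pi*3.069e-14*(7.0855e+06)^2/159.2 = 0.0608099573 m per revolution
N = H/da_rev = 88667.0000 m / 0.0608099573 m = 1.4581e+06 revolutions
P = 2*pi*sqrt(a^3/mu) = 5935.6321 s
lifetime = N*P = 1.4581e+06 * 5935.6321 = 8.6547453e+09 s = 100170.6631 days
years = 100170.6631 / 365.25 = 274.2523 years

274.2523 years


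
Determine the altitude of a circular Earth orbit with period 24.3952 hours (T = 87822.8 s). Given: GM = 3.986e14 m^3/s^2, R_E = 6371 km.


T = 87822.8 s
r = (mu*T^2/(4*pi^2))^(1/3) = (3.986e14 * 87822.8^2 / (4*pi^2))^(1/3)
r = 4.2703556e+07 m = 42703.5558 km
alt = r - R_E = 42703.5558 - 6371 = 36332.5558 km

36332.5558 km


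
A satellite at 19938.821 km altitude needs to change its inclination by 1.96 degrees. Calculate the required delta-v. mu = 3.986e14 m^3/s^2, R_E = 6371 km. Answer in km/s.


r = 26309.8210 km = 2.6309821e+07 m
V = sqrt(mu/r) = 3892.3304 m/s
di = 1.96 deg = 0.03420845 rad
dV = 2*V*sin(di/2) = 2*3892.3304*sin(0.01710423)
dV = 133.1441 m/s = 0.1331441 km/s

0.1331 km/s


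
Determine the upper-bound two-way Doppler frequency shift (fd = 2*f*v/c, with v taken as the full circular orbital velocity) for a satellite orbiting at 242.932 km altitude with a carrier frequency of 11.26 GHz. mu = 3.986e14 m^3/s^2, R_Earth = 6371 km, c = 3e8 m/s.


r = 6.613932e+06 m
v = sqrt(mu/r) = 7763.1644 m/s (worst-case radial velocity)
f = 11.26 GHz = 1.126e+10 Hz
fd = 2*f*v/c = 2*1.126e+10*7763.1644/3.0e+08
fd = 582754.8758 Hz

582754.8758 Hz


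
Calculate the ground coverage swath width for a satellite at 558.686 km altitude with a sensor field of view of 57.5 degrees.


FOV = 57.5 deg = 1.0036 rad
swath = 2 * alt * tan(FOV/2) = 2 * 558.686 * tan(0.5017822)
swath = 2 * 558.686 * 0.5486188
swath = 613.0113 km

613.0113 km


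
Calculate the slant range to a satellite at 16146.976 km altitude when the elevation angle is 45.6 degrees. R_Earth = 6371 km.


h = 16146.976 km, el = 45.6 deg
d = -R_E*sin(el) + sqrt((R_E*sin(el))^2 + 2*R_E*h + h^2)
d = -6371.0000*sin(0.7958701) + sqrt((6371.0000*0.7144727)^2 + 2*6371.0000*16146.976 + 16146.976^2)
d = 17520.4629 km

17520.4629 km


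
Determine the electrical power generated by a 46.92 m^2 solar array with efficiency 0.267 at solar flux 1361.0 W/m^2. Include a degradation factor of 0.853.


P = area * eta * S * degradation
P = 46.92 * 0.267 * 1361.0 * 0.853
P = 14543.7507 W

14543.7507 W


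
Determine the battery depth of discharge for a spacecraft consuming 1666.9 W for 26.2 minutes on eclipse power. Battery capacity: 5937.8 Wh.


E_used = P * t / 60 = 1666.9 * 26.2 / 60 = 727.8797 Wh
DOD = E_used / E_total * 100 = 727.8797 / 5937.8 * 100
DOD = 12.2584 %

12.2584 %


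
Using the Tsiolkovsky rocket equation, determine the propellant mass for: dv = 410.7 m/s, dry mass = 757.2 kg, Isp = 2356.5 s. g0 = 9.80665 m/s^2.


ve = Isp * g0 = 2356.5 * 9.80665 = 23109.370725 m/s
mass ratio = exp(dv/ve) = exp(410.7/23109.370725) = 1.01793087
m_prop = m_dry * (mr - 1) = 757.2 * (1.01793087 - 1)
m_prop = 13.5773 kg

13.5773 kg


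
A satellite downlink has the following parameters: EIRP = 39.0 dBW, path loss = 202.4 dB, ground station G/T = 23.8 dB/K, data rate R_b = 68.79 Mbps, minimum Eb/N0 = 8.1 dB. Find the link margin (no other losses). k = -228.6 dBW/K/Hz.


C/N0 = EIRP - FSPL + G/T - k = 39.0 - 202.4 + 23.8 - (-228.6)
C/N0 = 89.0000 dB-Hz
R_b = 68.79 Mbps = 6.879e+07 bps -> 10*log10(R_b) = 78.3753 dB-Hz
Eb/N0 = C/N0 - 10*log10(R_b) = 89.0000 - 78.3753 = 10.6247 dB
Margin = Eb/N0 - Eb/N0_req = 10.6247 - 8.1 = 2.5247 dB (link closes)

2.5247 dB


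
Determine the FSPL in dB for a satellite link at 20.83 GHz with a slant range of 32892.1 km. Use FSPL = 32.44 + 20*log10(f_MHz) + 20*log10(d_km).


f = 20.83 GHz = 20830.0000 MHz
d = 32892.1 km
FSPL = 32.44 + 20*log10(20830.0000) + 20*log10(32892.1)
FSPL = 32.44 + 86.3738 + 90.3418
FSPL = 209.1556 dB

209.1556 dB


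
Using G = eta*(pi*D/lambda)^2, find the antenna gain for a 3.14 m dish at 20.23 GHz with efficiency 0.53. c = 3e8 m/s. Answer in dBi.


lambda = c/f = 3e8 / 2.023e+10 = 0.01482946 m
G = eta*(pi*D/lambda)^2 = 0.53*(pi*3.14/0.01482946)^2
G = 234522.3122 (linear)
G = 10*log10(234522.3122) = 53.7018 dBi

53.7018 dBi


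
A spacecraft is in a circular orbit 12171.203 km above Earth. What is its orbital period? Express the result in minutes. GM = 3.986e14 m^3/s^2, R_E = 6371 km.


r = 18542.2030 km = 1.8542203e+07 m
T = 2*pi*sqrt(r^3/mu) = 2*pi*sqrt(6.3750559e+21 / 3.986e14)
T = 25127.7278 s = 418.7955 min

418.7955 minutes


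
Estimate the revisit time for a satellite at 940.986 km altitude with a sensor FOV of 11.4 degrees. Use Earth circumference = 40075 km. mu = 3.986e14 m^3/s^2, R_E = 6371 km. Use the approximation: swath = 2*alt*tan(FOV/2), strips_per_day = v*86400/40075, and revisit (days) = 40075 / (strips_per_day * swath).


swath = 2*940.986*tan(0.09948377) = 187.8458 km
v = sqrt(mu/r) = 7383.3078 m/s = 7.3833 km/s
strips/day = v*86400/40075 = 7.3833*86400/40075 = 15.9181
coverage/day = strips * swath = 15.9181 * 187.8458 = 2990.1476 km
revisit = 40075 / 2990.1476 = 13.4023 days

13.4023 days


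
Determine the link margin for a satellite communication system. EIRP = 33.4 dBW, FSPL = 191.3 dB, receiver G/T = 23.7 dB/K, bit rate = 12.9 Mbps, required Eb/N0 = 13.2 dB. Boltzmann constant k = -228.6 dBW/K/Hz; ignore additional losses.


C/N0 = EIRP - FSPL + G/T - k = 33.4 - 191.3 + 23.7 - (-228.6)
C/N0 = 94.4000 dB-Hz
R_b = 12.9 Mbps = 1.29e+07 bps -> 10*log10(R_b) = 71.1059 dB-Hz
Eb/N0 = C/N0 - 10*log10(R_b) = 94.4000 - 71.1059 = 23.2941 dB
Margin = Eb/N0 - Eb/N0_req = 23.2941 - 13.2 = 10.0941 dB (link closes)

10.0941 dB


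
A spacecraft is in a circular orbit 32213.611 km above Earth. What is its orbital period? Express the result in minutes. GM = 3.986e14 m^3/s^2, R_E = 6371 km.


r = 38584.6110 km = 3.8584611e+07 m
T = 2*pi*sqrt(r^3/mu) = 2*pi*sqrt(5.7443696e+22 / 3.986e14)
T = 75427.9684 s = 1257.1328 min

1257.1328 minutes


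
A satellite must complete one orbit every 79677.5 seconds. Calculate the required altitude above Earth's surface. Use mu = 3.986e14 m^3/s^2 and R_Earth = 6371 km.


T = 79677.5 s
r = (mu*T^2/(4*pi^2))^(1/3) = (3.986e14 * 79677.5^2 / (4*pi^2))^(1/3)
r = 4.0020544e+07 m = 40020.5438 km
alt = r - R_E = 40020.5438 - 6371 = 33649.5438 km

33649.5438 km


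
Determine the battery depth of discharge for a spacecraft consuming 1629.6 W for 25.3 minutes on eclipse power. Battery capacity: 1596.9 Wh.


E_used = P * t / 60 = 1629.6 * 25.3 / 60 = 687.1480 Wh
DOD = E_used / E_total * 100 = 687.1480 / 1596.9 * 100
DOD = 43.0301 %

43.0301 %


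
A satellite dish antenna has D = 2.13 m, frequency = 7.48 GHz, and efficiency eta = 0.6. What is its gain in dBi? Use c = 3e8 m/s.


lambda = c/f = 3e8 / 7.48e+09 = 0.04010695 m
G = eta*(pi*D/lambda)^2 = 0.6*(pi*2.13/0.04010695)^2
G = 16702.0927 (linear)
G = 10*log10(16702.0927) = 42.2277 dBi

42.2277 dBi


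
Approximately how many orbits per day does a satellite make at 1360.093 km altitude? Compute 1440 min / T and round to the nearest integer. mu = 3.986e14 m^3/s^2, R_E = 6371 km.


r = 7.731093e+06 m
T = 2*pi*sqrt(r^3/mu) = 6765.0742 s = 112.7512 min
revs/day = 1440 / 112.7512 = 12.7715
Rounded: 13 revolutions per day

13 revolutions per day


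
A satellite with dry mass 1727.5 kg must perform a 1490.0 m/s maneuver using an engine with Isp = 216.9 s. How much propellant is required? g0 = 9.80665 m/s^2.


ve = Isp * g0 = 216.9 * 9.80665 = 2127.062385 m/s
mass ratio = exp(dv/ve) = exp(1490.0/2127.062385) = 2.01475302
m_prop = m_dry * (mr - 1) = 1727.5 * (2.01475302 - 1)
m_prop = 1752.9858 kg

1752.9858 kg
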